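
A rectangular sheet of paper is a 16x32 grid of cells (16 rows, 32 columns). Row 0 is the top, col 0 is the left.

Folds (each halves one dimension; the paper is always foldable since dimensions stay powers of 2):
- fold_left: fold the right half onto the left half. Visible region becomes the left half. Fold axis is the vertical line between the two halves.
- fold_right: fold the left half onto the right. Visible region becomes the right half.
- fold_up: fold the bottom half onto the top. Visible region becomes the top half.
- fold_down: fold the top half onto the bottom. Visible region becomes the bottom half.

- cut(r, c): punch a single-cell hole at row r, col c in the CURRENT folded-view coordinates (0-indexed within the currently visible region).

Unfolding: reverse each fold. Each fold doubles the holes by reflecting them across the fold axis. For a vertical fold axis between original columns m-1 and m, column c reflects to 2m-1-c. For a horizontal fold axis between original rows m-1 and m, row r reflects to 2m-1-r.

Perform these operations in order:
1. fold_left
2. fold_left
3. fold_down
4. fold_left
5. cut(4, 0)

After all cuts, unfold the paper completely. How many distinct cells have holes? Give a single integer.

Answer: 16

Derivation:
Op 1 fold_left: fold axis v@16; visible region now rows[0,16) x cols[0,16) = 16x16
Op 2 fold_left: fold axis v@8; visible region now rows[0,16) x cols[0,8) = 16x8
Op 3 fold_down: fold axis h@8; visible region now rows[8,16) x cols[0,8) = 8x8
Op 4 fold_left: fold axis v@4; visible region now rows[8,16) x cols[0,4) = 8x4
Op 5 cut(4, 0): punch at orig (12,0); cuts so far [(12, 0)]; region rows[8,16) x cols[0,4) = 8x4
Unfold 1 (reflect across v@4): 2 holes -> [(12, 0), (12, 7)]
Unfold 2 (reflect across h@8): 4 holes -> [(3, 0), (3, 7), (12, 0), (12, 7)]
Unfold 3 (reflect across v@8): 8 holes -> [(3, 0), (3, 7), (3, 8), (3, 15), (12, 0), (12, 7), (12, 8), (12, 15)]
Unfold 4 (reflect across v@16): 16 holes -> [(3, 0), (3, 7), (3, 8), (3, 15), (3, 16), (3, 23), (3, 24), (3, 31), (12, 0), (12, 7), (12, 8), (12, 15), (12, 16), (12, 23), (12, 24), (12, 31)]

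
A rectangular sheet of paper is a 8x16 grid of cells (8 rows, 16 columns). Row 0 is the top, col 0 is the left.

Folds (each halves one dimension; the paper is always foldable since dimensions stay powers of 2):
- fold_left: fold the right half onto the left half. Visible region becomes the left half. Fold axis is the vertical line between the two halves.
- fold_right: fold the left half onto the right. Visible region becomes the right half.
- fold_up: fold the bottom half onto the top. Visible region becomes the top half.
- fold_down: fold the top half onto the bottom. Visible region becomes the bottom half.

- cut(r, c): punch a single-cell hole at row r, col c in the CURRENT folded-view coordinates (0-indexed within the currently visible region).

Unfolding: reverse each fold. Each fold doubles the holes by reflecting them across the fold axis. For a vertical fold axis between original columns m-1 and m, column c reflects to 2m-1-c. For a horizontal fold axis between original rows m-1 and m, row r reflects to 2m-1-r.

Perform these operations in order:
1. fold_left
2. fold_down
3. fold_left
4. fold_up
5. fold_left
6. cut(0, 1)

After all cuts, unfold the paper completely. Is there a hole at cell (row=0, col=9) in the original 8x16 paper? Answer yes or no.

Answer: yes

Derivation:
Op 1 fold_left: fold axis v@8; visible region now rows[0,8) x cols[0,8) = 8x8
Op 2 fold_down: fold axis h@4; visible region now rows[4,8) x cols[0,8) = 4x8
Op 3 fold_left: fold axis v@4; visible region now rows[4,8) x cols[0,4) = 4x4
Op 4 fold_up: fold axis h@6; visible region now rows[4,6) x cols[0,4) = 2x4
Op 5 fold_left: fold axis v@2; visible region now rows[4,6) x cols[0,2) = 2x2
Op 6 cut(0, 1): punch at orig (4,1); cuts so far [(4, 1)]; region rows[4,6) x cols[0,2) = 2x2
Unfold 1 (reflect across v@2): 2 holes -> [(4, 1), (4, 2)]
Unfold 2 (reflect across h@6): 4 holes -> [(4, 1), (4, 2), (7, 1), (7, 2)]
Unfold 3 (reflect across v@4): 8 holes -> [(4, 1), (4, 2), (4, 5), (4, 6), (7, 1), (7, 2), (7, 5), (7, 6)]
Unfold 4 (reflect across h@4): 16 holes -> [(0, 1), (0, 2), (0, 5), (0, 6), (3, 1), (3, 2), (3, 5), (3, 6), (4, 1), (4, 2), (4, 5), (4, 6), (7, 1), (7, 2), (7, 5), (7, 6)]
Unfold 5 (reflect across v@8): 32 holes -> [(0, 1), (0, 2), (0, 5), (0, 6), (0, 9), (0, 10), (0, 13), (0, 14), (3, 1), (3, 2), (3, 5), (3, 6), (3, 9), (3, 10), (3, 13), (3, 14), (4, 1), (4, 2), (4, 5), (4, 6), (4, 9), (4, 10), (4, 13), (4, 14), (7, 1), (7, 2), (7, 5), (7, 6), (7, 9), (7, 10), (7, 13), (7, 14)]
Holes: [(0, 1), (0, 2), (0, 5), (0, 6), (0, 9), (0, 10), (0, 13), (0, 14), (3, 1), (3, 2), (3, 5), (3, 6), (3, 9), (3, 10), (3, 13), (3, 14), (4, 1), (4, 2), (4, 5), (4, 6), (4, 9), (4, 10), (4, 13), (4, 14), (7, 1), (7, 2), (7, 5), (7, 6), (7, 9), (7, 10), (7, 13), (7, 14)]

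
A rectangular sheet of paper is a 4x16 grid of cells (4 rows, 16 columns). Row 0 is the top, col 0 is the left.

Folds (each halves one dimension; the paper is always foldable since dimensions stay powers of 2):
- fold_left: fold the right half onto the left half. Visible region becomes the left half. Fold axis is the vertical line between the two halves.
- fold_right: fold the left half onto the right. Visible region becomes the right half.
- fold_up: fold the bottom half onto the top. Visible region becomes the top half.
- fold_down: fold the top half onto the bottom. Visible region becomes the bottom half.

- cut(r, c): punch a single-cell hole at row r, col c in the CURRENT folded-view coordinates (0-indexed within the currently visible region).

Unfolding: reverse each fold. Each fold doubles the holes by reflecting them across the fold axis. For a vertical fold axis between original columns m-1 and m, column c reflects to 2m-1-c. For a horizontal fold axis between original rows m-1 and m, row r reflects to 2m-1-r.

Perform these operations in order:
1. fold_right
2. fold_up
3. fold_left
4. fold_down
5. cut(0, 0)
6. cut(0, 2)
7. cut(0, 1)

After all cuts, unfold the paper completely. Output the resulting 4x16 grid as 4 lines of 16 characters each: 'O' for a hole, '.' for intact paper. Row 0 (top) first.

Answer: OOO..OOOOOO..OOO
OOO..OOOOOO..OOO
OOO..OOOOOO..OOO
OOO..OOOOOO..OOO

Derivation:
Op 1 fold_right: fold axis v@8; visible region now rows[0,4) x cols[8,16) = 4x8
Op 2 fold_up: fold axis h@2; visible region now rows[0,2) x cols[8,16) = 2x8
Op 3 fold_left: fold axis v@12; visible region now rows[0,2) x cols[8,12) = 2x4
Op 4 fold_down: fold axis h@1; visible region now rows[1,2) x cols[8,12) = 1x4
Op 5 cut(0, 0): punch at orig (1,8); cuts so far [(1, 8)]; region rows[1,2) x cols[8,12) = 1x4
Op 6 cut(0, 2): punch at orig (1,10); cuts so far [(1, 8), (1, 10)]; region rows[1,2) x cols[8,12) = 1x4
Op 7 cut(0, 1): punch at orig (1,9); cuts so far [(1, 8), (1, 9), (1, 10)]; region rows[1,2) x cols[8,12) = 1x4
Unfold 1 (reflect across h@1): 6 holes -> [(0, 8), (0, 9), (0, 10), (1, 8), (1, 9), (1, 10)]
Unfold 2 (reflect across v@12): 12 holes -> [(0, 8), (0, 9), (0, 10), (0, 13), (0, 14), (0, 15), (1, 8), (1, 9), (1, 10), (1, 13), (1, 14), (1, 15)]
Unfold 3 (reflect across h@2): 24 holes -> [(0, 8), (0, 9), (0, 10), (0, 13), (0, 14), (0, 15), (1, 8), (1, 9), (1, 10), (1, 13), (1, 14), (1, 15), (2, 8), (2, 9), (2, 10), (2, 13), (2, 14), (2, 15), (3, 8), (3, 9), (3, 10), (3, 13), (3, 14), (3, 15)]
Unfold 4 (reflect across v@8): 48 holes -> [(0, 0), (0, 1), (0, 2), (0, 5), (0, 6), (0, 7), (0, 8), (0, 9), (0, 10), (0, 13), (0, 14), (0, 15), (1, 0), (1, 1), (1, 2), (1, 5), (1, 6), (1, 7), (1, 8), (1, 9), (1, 10), (1, 13), (1, 14), (1, 15), (2, 0), (2, 1), (2, 2), (2, 5), (2, 6), (2, 7), (2, 8), (2, 9), (2, 10), (2, 13), (2, 14), (2, 15), (3, 0), (3, 1), (3, 2), (3, 5), (3, 6), (3, 7), (3, 8), (3, 9), (3, 10), (3, 13), (3, 14), (3, 15)]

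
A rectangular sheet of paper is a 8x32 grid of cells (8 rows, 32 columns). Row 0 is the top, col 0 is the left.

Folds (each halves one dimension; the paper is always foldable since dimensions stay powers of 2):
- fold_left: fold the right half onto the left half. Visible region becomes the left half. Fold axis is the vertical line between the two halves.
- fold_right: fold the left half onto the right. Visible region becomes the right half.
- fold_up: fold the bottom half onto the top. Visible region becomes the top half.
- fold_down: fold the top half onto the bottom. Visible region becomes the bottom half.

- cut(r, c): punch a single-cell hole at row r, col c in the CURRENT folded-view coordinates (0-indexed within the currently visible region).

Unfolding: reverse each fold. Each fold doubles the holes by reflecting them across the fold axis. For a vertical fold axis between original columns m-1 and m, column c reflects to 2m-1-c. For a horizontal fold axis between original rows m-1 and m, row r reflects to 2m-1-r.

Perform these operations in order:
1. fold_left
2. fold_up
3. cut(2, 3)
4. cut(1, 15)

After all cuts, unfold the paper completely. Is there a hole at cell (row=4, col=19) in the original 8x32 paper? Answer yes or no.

Answer: no

Derivation:
Op 1 fold_left: fold axis v@16; visible region now rows[0,8) x cols[0,16) = 8x16
Op 2 fold_up: fold axis h@4; visible region now rows[0,4) x cols[0,16) = 4x16
Op 3 cut(2, 3): punch at orig (2,3); cuts so far [(2, 3)]; region rows[0,4) x cols[0,16) = 4x16
Op 4 cut(1, 15): punch at orig (1,15); cuts so far [(1, 15), (2, 3)]; region rows[0,4) x cols[0,16) = 4x16
Unfold 1 (reflect across h@4): 4 holes -> [(1, 15), (2, 3), (5, 3), (6, 15)]
Unfold 2 (reflect across v@16): 8 holes -> [(1, 15), (1, 16), (2, 3), (2, 28), (5, 3), (5, 28), (6, 15), (6, 16)]
Holes: [(1, 15), (1, 16), (2, 3), (2, 28), (5, 3), (5, 28), (6, 15), (6, 16)]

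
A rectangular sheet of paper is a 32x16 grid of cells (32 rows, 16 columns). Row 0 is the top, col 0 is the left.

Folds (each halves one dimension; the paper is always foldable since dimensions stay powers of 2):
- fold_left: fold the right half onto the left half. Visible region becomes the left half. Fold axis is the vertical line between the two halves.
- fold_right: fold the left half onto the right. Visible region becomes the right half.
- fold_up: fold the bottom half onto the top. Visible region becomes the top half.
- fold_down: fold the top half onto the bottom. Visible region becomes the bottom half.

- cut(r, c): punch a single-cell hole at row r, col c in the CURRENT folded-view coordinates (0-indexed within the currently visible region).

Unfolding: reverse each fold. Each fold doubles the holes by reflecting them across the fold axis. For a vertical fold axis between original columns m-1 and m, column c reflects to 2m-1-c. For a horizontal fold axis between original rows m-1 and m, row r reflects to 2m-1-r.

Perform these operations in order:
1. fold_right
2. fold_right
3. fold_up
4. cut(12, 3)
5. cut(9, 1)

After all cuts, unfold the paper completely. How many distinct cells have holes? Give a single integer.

Answer: 16

Derivation:
Op 1 fold_right: fold axis v@8; visible region now rows[0,32) x cols[8,16) = 32x8
Op 2 fold_right: fold axis v@12; visible region now rows[0,32) x cols[12,16) = 32x4
Op 3 fold_up: fold axis h@16; visible region now rows[0,16) x cols[12,16) = 16x4
Op 4 cut(12, 3): punch at orig (12,15); cuts so far [(12, 15)]; region rows[0,16) x cols[12,16) = 16x4
Op 5 cut(9, 1): punch at orig (9,13); cuts so far [(9, 13), (12, 15)]; region rows[0,16) x cols[12,16) = 16x4
Unfold 1 (reflect across h@16): 4 holes -> [(9, 13), (12, 15), (19, 15), (22, 13)]
Unfold 2 (reflect across v@12): 8 holes -> [(9, 10), (9, 13), (12, 8), (12, 15), (19, 8), (19, 15), (22, 10), (22, 13)]
Unfold 3 (reflect across v@8): 16 holes -> [(9, 2), (9, 5), (9, 10), (9, 13), (12, 0), (12, 7), (12, 8), (12, 15), (19, 0), (19, 7), (19, 8), (19, 15), (22, 2), (22, 5), (22, 10), (22, 13)]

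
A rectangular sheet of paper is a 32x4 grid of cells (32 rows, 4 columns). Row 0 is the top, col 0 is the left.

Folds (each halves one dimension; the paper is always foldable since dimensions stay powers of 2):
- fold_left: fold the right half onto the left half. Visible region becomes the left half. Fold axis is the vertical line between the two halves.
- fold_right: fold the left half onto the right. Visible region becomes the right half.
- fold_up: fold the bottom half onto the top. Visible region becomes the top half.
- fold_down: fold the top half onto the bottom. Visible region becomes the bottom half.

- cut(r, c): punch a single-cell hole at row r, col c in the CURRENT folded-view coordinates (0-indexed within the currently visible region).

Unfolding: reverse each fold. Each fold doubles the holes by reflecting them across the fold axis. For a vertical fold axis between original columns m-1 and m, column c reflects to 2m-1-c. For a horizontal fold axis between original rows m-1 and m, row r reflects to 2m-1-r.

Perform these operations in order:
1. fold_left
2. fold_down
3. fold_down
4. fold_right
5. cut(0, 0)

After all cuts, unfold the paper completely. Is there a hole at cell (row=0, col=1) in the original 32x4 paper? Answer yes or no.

Op 1 fold_left: fold axis v@2; visible region now rows[0,32) x cols[0,2) = 32x2
Op 2 fold_down: fold axis h@16; visible region now rows[16,32) x cols[0,2) = 16x2
Op 3 fold_down: fold axis h@24; visible region now rows[24,32) x cols[0,2) = 8x2
Op 4 fold_right: fold axis v@1; visible region now rows[24,32) x cols[1,2) = 8x1
Op 5 cut(0, 0): punch at orig (24,1); cuts so far [(24, 1)]; region rows[24,32) x cols[1,2) = 8x1
Unfold 1 (reflect across v@1): 2 holes -> [(24, 0), (24, 1)]
Unfold 2 (reflect across h@24): 4 holes -> [(23, 0), (23, 1), (24, 0), (24, 1)]
Unfold 3 (reflect across h@16): 8 holes -> [(7, 0), (7, 1), (8, 0), (8, 1), (23, 0), (23, 1), (24, 0), (24, 1)]
Unfold 4 (reflect across v@2): 16 holes -> [(7, 0), (7, 1), (7, 2), (7, 3), (8, 0), (8, 1), (8, 2), (8, 3), (23, 0), (23, 1), (23, 2), (23, 3), (24, 0), (24, 1), (24, 2), (24, 3)]
Holes: [(7, 0), (7, 1), (7, 2), (7, 3), (8, 0), (8, 1), (8, 2), (8, 3), (23, 0), (23, 1), (23, 2), (23, 3), (24, 0), (24, 1), (24, 2), (24, 3)]

Answer: no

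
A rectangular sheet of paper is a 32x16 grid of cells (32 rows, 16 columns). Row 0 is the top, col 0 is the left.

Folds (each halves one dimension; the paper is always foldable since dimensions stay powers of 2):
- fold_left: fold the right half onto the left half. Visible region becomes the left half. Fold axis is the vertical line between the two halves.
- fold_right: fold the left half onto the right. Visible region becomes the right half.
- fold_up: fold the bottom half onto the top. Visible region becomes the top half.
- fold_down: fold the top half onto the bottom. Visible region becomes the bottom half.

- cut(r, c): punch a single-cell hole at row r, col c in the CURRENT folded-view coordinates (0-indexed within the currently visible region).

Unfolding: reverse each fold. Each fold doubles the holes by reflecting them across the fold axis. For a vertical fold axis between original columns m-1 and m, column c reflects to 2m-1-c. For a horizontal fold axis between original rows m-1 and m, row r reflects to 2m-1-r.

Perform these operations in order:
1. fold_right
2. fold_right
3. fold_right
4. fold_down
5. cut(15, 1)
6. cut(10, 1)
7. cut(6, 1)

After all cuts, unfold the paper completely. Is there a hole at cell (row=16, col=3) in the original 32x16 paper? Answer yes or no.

Answer: no

Derivation:
Op 1 fold_right: fold axis v@8; visible region now rows[0,32) x cols[8,16) = 32x8
Op 2 fold_right: fold axis v@12; visible region now rows[0,32) x cols[12,16) = 32x4
Op 3 fold_right: fold axis v@14; visible region now rows[0,32) x cols[14,16) = 32x2
Op 4 fold_down: fold axis h@16; visible region now rows[16,32) x cols[14,16) = 16x2
Op 5 cut(15, 1): punch at orig (31,15); cuts so far [(31, 15)]; region rows[16,32) x cols[14,16) = 16x2
Op 6 cut(10, 1): punch at orig (26,15); cuts so far [(26, 15), (31, 15)]; region rows[16,32) x cols[14,16) = 16x2
Op 7 cut(6, 1): punch at orig (22,15); cuts so far [(22, 15), (26, 15), (31, 15)]; region rows[16,32) x cols[14,16) = 16x2
Unfold 1 (reflect across h@16): 6 holes -> [(0, 15), (5, 15), (9, 15), (22, 15), (26, 15), (31, 15)]
Unfold 2 (reflect across v@14): 12 holes -> [(0, 12), (0, 15), (5, 12), (5, 15), (9, 12), (9, 15), (22, 12), (22, 15), (26, 12), (26, 15), (31, 12), (31, 15)]
Unfold 3 (reflect across v@12): 24 holes -> [(0, 8), (0, 11), (0, 12), (0, 15), (5, 8), (5, 11), (5, 12), (5, 15), (9, 8), (9, 11), (9, 12), (9, 15), (22, 8), (22, 11), (22, 12), (22, 15), (26, 8), (26, 11), (26, 12), (26, 15), (31, 8), (31, 11), (31, 12), (31, 15)]
Unfold 4 (reflect across v@8): 48 holes -> [(0, 0), (0, 3), (0, 4), (0, 7), (0, 8), (0, 11), (0, 12), (0, 15), (5, 0), (5, 3), (5, 4), (5, 7), (5, 8), (5, 11), (5, 12), (5, 15), (9, 0), (9, 3), (9, 4), (9, 7), (9, 8), (9, 11), (9, 12), (9, 15), (22, 0), (22, 3), (22, 4), (22, 7), (22, 8), (22, 11), (22, 12), (22, 15), (26, 0), (26, 3), (26, 4), (26, 7), (26, 8), (26, 11), (26, 12), (26, 15), (31, 0), (31, 3), (31, 4), (31, 7), (31, 8), (31, 11), (31, 12), (31, 15)]
Holes: [(0, 0), (0, 3), (0, 4), (0, 7), (0, 8), (0, 11), (0, 12), (0, 15), (5, 0), (5, 3), (5, 4), (5, 7), (5, 8), (5, 11), (5, 12), (5, 15), (9, 0), (9, 3), (9, 4), (9, 7), (9, 8), (9, 11), (9, 12), (9, 15), (22, 0), (22, 3), (22, 4), (22, 7), (22, 8), (22, 11), (22, 12), (22, 15), (26, 0), (26, 3), (26, 4), (26, 7), (26, 8), (26, 11), (26, 12), (26, 15), (31, 0), (31, 3), (31, 4), (31, 7), (31, 8), (31, 11), (31, 12), (31, 15)]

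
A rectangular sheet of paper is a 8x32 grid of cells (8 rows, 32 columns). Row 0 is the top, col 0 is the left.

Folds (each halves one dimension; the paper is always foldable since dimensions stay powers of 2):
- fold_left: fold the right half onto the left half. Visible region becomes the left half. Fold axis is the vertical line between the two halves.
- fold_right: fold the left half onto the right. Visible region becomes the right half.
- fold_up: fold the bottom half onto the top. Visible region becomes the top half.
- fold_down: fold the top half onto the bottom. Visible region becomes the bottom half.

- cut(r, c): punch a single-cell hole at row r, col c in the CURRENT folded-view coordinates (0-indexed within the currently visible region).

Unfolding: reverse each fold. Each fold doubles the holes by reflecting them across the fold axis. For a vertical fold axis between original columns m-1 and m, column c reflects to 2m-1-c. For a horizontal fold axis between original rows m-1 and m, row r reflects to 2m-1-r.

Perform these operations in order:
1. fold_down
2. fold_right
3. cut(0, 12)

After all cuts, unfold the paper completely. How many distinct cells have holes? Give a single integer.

Op 1 fold_down: fold axis h@4; visible region now rows[4,8) x cols[0,32) = 4x32
Op 2 fold_right: fold axis v@16; visible region now rows[4,8) x cols[16,32) = 4x16
Op 3 cut(0, 12): punch at orig (4,28); cuts so far [(4, 28)]; region rows[4,8) x cols[16,32) = 4x16
Unfold 1 (reflect across v@16): 2 holes -> [(4, 3), (4, 28)]
Unfold 2 (reflect across h@4): 4 holes -> [(3, 3), (3, 28), (4, 3), (4, 28)]

Answer: 4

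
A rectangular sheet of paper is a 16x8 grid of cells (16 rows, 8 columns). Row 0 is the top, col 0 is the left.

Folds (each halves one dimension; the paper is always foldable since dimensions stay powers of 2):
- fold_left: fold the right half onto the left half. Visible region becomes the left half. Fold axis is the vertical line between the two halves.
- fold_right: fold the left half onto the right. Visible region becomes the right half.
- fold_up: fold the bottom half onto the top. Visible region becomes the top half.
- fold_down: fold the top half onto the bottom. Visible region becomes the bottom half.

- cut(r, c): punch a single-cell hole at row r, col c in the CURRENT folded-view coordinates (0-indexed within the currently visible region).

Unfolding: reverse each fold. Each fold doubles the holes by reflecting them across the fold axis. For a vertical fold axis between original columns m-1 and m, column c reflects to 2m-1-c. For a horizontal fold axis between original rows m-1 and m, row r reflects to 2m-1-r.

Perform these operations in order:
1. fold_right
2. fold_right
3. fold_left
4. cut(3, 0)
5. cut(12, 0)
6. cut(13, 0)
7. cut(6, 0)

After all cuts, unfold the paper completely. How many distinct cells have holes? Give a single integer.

Op 1 fold_right: fold axis v@4; visible region now rows[0,16) x cols[4,8) = 16x4
Op 2 fold_right: fold axis v@6; visible region now rows[0,16) x cols[6,8) = 16x2
Op 3 fold_left: fold axis v@7; visible region now rows[0,16) x cols[6,7) = 16x1
Op 4 cut(3, 0): punch at orig (3,6); cuts so far [(3, 6)]; region rows[0,16) x cols[6,7) = 16x1
Op 5 cut(12, 0): punch at orig (12,6); cuts so far [(3, 6), (12, 6)]; region rows[0,16) x cols[6,7) = 16x1
Op 6 cut(13, 0): punch at orig (13,6); cuts so far [(3, 6), (12, 6), (13, 6)]; region rows[0,16) x cols[6,7) = 16x1
Op 7 cut(6, 0): punch at orig (6,6); cuts so far [(3, 6), (6, 6), (12, 6), (13, 6)]; region rows[0,16) x cols[6,7) = 16x1
Unfold 1 (reflect across v@7): 8 holes -> [(3, 6), (3, 7), (6, 6), (6, 7), (12, 6), (12, 7), (13, 6), (13, 7)]
Unfold 2 (reflect across v@6): 16 holes -> [(3, 4), (3, 5), (3, 6), (3, 7), (6, 4), (6, 5), (6, 6), (6, 7), (12, 4), (12, 5), (12, 6), (12, 7), (13, 4), (13, 5), (13, 6), (13, 7)]
Unfold 3 (reflect across v@4): 32 holes -> [(3, 0), (3, 1), (3, 2), (3, 3), (3, 4), (3, 5), (3, 6), (3, 7), (6, 0), (6, 1), (6, 2), (6, 3), (6, 4), (6, 5), (6, 6), (6, 7), (12, 0), (12, 1), (12, 2), (12, 3), (12, 4), (12, 5), (12, 6), (12, 7), (13, 0), (13, 1), (13, 2), (13, 3), (13, 4), (13, 5), (13, 6), (13, 7)]

Answer: 32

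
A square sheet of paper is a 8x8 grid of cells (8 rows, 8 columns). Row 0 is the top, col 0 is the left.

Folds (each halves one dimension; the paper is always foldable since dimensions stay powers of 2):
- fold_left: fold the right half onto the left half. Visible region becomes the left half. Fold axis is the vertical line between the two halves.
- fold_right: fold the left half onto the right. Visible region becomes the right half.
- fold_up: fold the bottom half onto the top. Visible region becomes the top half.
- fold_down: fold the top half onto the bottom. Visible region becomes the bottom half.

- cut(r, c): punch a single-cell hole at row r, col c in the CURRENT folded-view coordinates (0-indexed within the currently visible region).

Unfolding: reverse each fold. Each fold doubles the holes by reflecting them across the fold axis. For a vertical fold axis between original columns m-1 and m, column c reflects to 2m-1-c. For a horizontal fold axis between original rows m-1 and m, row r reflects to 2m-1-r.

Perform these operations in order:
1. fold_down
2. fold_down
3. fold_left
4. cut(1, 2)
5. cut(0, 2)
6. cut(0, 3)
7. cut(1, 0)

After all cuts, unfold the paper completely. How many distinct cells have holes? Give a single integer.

Op 1 fold_down: fold axis h@4; visible region now rows[4,8) x cols[0,8) = 4x8
Op 2 fold_down: fold axis h@6; visible region now rows[6,8) x cols[0,8) = 2x8
Op 3 fold_left: fold axis v@4; visible region now rows[6,8) x cols[0,4) = 2x4
Op 4 cut(1, 2): punch at orig (7,2); cuts so far [(7, 2)]; region rows[6,8) x cols[0,4) = 2x4
Op 5 cut(0, 2): punch at orig (6,2); cuts so far [(6, 2), (7, 2)]; region rows[6,8) x cols[0,4) = 2x4
Op 6 cut(0, 3): punch at orig (6,3); cuts so far [(6, 2), (6, 3), (7, 2)]; region rows[6,8) x cols[0,4) = 2x4
Op 7 cut(1, 0): punch at orig (7,0); cuts so far [(6, 2), (6, 3), (7, 0), (7, 2)]; region rows[6,8) x cols[0,4) = 2x4
Unfold 1 (reflect across v@4): 8 holes -> [(6, 2), (6, 3), (6, 4), (6, 5), (7, 0), (7, 2), (7, 5), (7, 7)]
Unfold 2 (reflect across h@6): 16 holes -> [(4, 0), (4, 2), (4, 5), (4, 7), (5, 2), (5, 3), (5, 4), (5, 5), (6, 2), (6, 3), (6, 4), (6, 5), (7, 0), (7, 2), (7, 5), (7, 7)]
Unfold 3 (reflect across h@4): 32 holes -> [(0, 0), (0, 2), (0, 5), (0, 7), (1, 2), (1, 3), (1, 4), (1, 5), (2, 2), (2, 3), (2, 4), (2, 5), (3, 0), (3, 2), (3, 5), (3, 7), (4, 0), (4, 2), (4, 5), (4, 7), (5, 2), (5, 3), (5, 4), (5, 5), (6, 2), (6, 3), (6, 4), (6, 5), (7, 0), (7, 2), (7, 5), (7, 7)]

Answer: 32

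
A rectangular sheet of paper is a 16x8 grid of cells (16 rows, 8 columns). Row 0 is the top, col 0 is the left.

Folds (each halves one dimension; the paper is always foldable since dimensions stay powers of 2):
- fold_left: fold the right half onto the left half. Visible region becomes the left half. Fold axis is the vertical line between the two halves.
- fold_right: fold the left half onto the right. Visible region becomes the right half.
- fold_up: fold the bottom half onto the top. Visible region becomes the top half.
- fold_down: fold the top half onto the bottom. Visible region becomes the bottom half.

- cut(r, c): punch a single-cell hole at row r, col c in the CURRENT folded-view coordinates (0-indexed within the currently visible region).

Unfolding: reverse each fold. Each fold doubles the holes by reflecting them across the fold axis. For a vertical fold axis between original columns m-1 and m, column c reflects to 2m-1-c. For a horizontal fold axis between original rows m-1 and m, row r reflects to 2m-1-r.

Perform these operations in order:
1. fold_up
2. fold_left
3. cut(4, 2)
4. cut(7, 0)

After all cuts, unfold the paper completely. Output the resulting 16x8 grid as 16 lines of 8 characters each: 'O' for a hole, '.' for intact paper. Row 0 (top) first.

Answer: ........
........
........
........
..O..O..
........
........
O......O
O......O
........
........
..O..O..
........
........
........
........

Derivation:
Op 1 fold_up: fold axis h@8; visible region now rows[0,8) x cols[0,8) = 8x8
Op 2 fold_left: fold axis v@4; visible region now rows[0,8) x cols[0,4) = 8x4
Op 3 cut(4, 2): punch at orig (4,2); cuts so far [(4, 2)]; region rows[0,8) x cols[0,4) = 8x4
Op 4 cut(7, 0): punch at orig (7,0); cuts so far [(4, 2), (7, 0)]; region rows[0,8) x cols[0,4) = 8x4
Unfold 1 (reflect across v@4): 4 holes -> [(4, 2), (4, 5), (7, 0), (7, 7)]
Unfold 2 (reflect across h@8): 8 holes -> [(4, 2), (4, 5), (7, 0), (7, 7), (8, 0), (8, 7), (11, 2), (11, 5)]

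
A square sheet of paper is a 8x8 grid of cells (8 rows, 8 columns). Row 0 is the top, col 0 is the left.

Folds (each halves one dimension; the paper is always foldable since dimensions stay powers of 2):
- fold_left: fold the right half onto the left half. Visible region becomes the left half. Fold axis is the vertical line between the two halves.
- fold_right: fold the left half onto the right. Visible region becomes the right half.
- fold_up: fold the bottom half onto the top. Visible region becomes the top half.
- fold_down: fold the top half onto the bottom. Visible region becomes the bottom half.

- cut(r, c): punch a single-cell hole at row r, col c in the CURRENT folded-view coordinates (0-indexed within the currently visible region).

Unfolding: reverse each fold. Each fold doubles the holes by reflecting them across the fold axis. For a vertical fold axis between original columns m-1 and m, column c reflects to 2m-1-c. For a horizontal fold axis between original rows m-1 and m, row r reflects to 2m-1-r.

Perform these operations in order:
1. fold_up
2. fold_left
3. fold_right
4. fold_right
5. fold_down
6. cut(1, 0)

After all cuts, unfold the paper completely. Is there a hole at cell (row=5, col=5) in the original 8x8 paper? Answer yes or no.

Op 1 fold_up: fold axis h@4; visible region now rows[0,4) x cols[0,8) = 4x8
Op 2 fold_left: fold axis v@4; visible region now rows[0,4) x cols[0,4) = 4x4
Op 3 fold_right: fold axis v@2; visible region now rows[0,4) x cols[2,4) = 4x2
Op 4 fold_right: fold axis v@3; visible region now rows[0,4) x cols[3,4) = 4x1
Op 5 fold_down: fold axis h@2; visible region now rows[2,4) x cols[3,4) = 2x1
Op 6 cut(1, 0): punch at orig (3,3); cuts so far [(3, 3)]; region rows[2,4) x cols[3,4) = 2x1
Unfold 1 (reflect across h@2): 2 holes -> [(0, 3), (3, 3)]
Unfold 2 (reflect across v@3): 4 holes -> [(0, 2), (0, 3), (3, 2), (3, 3)]
Unfold 3 (reflect across v@2): 8 holes -> [(0, 0), (0, 1), (0, 2), (0, 3), (3, 0), (3, 1), (3, 2), (3, 3)]
Unfold 4 (reflect across v@4): 16 holes -> [(0, 0), (0, 1), (0, 2), (0, 3), (0, 4), (0, 5), (0, 6), (0, 7), (3, 0), (3, 1), (3, 2), (3, 3), (3, 4), (3, 5), (3, 6), (3, 7)]
Unfold 5 (reflect across h@4): 32 holes -> [(0, 0), (0, 1), (0, 2), (0, 3), (0, 4), (0, 5), (0, 6), (0, 7), (3, 0), (3, 1), (3, 2), (3, 3), (3, 4), (3, 5), (3, 6), (3, 7), (4, 0), (4, 1), (4, 2), (4, 3), (4, 4), (4, 5), (4, 6), (4, 7), (7, 0), (7, 1), (7, 2), (7, 3), (7, 4), (7, 5), (7, 6), (7, 7)]
Holes: [(0, 0), (0, 1), (0, 2), (0, 3), (0, 4), (0, 5), (0, 6), (0, 7), (3, 0), (3, 1), (3, 2), (3, 3), (3, 4), (3, 5), (3, 6), (3, 7), (4, 0), (4, 1), (4, 2), (4, 3), (4, 4), (4, 5), (4, 6), (4, 7), (7, 0), (7, 1), (7, 2), (7, 3), (7, 4), (7, 5), (7, 6), (7, 7)]

Answer: no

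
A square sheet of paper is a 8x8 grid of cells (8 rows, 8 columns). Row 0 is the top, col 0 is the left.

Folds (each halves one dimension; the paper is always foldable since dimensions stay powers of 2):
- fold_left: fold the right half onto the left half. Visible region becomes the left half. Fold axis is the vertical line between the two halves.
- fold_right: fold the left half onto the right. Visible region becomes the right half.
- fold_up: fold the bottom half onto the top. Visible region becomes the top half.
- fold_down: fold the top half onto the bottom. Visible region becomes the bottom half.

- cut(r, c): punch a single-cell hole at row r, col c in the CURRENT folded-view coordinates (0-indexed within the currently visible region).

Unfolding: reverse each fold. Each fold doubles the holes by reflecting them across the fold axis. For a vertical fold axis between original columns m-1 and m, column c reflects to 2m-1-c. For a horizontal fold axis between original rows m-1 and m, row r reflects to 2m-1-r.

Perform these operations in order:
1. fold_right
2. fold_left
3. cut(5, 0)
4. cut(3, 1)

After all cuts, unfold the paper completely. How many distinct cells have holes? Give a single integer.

Op 1 fold_right: fold axis v@4; visible region now rows[0,8) x cols[4,8) = 8x4
Op 2 fold_left: fold axis v@6; visible region now rows[0,8) x cols[4,6) = 8x2
Op 3 cut(5, 0): punch at orig (5,4); cuts so far [(5, 4)]; region rows[0,8) x cols[4,6) = 8x2
Op 4 cut(3, 1): punch at orig (3,5); cuts so far [(3, 5), (5, 4)]; region rows[0,8) x cols[4,6) = 8x2
Unfold 1 (reflect across v@6): 4 holes -> [(3, 5), (3, 6), (5, 4), (5, 7)]
Unfold 2 (reflect across v@4): 8 holes -> [(3, 1), (3, 2), (3, 5), (3, 6), (5, 0), (5, 3), (5, 4), (5, 7)]

Answer: 8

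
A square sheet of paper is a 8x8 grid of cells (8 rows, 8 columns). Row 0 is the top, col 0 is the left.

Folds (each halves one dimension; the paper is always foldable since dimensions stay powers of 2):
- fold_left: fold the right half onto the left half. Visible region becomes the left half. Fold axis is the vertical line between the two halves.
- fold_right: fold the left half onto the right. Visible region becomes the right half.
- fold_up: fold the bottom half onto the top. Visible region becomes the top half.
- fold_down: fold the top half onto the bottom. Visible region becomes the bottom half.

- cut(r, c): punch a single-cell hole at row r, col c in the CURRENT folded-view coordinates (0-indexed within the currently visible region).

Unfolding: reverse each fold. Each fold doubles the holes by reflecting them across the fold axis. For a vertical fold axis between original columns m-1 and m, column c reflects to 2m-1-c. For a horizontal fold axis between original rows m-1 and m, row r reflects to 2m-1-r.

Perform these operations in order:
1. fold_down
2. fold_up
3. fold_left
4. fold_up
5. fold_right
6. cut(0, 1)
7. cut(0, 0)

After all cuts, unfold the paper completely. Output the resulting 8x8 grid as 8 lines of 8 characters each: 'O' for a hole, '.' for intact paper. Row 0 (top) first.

Op 1 fold_down: fold axis h@4; visible region now rows[4,8) x cols[0,8) = 4x8
Op 2 fold_up: fold axis h@6; visible region now rows[4,6) x cols[0,8) = 2x8
Op 3 fold_left: fold axis v@4; visible region now rows[4,6) x cols[0,4) = 2x4
Op 4 fold_up: fold axis h@5; visible region now rows[4,5) x cols[0,4) = 1x4
Op 5 fold_right: fold axis v@2; visible region now rows[4,5) x cols[2,4) = 1x2
Op 6 cut(0, 1): punch at orig (4,3); cuts so far [(4, 3)]; region rows[4,5) x cols[2,4) = 1x2
Op 7 cut(0, 0): punch at orig (4,2); cuts so far [(4, 2), (4, 3)]; region rows[4,5) x cols[2,4) = 1x2
Unfold 1 (reflect across v@2): 4 holes -> [(4, 0), (4, 1), (4, 2), (4, 3)]
Unfold 2 (reflect across h@5): 8 holes -> [(4, 0), (4, 1), (4, 2), (4, 3), (5, 0), (5, 1), (5, 2), (5, 3)]
Unfold 3 (reflect across v@4): 16 holes -> [(4, 0), (4, 1), (4, 2), (4, 3), (4, 4), (4, 5), (4, 6), (4, 7), (5, 0), (5, 1), (5, 2), (5, 3), (5, 4), (5, 5), (5, 6), (5, 7)]
Unfold 4 (reflect across h@6): 32 holes -> [(4, 0), (4, 1), (4, 2), (4, 3), (4, 4), (4, 5), (4, 6), (4, 7), (5, 0), (5, 1), (5, 2), (5, 3), (5, 4), (5, 5), (5, 6), (5, 7), (6, 0), (6, 1), (6, 2), (6, 3), (6, 4), (6, 5), (6, 6), (6, 7), (7, 0), (7, 1), (7, 2), (7, 3), (7, 4), (7, 5), (7, 6), (7, 7)]
Unfold 5 (reflect across h@4): 64 holes -> [(0, 0), (0, 1), (0, 2), (0, 3), (0, 4), (0, 5), (0, 6), (0, 7), (1, 0), (1, 1), (1, 2), (1, 3), (1, 4), (1, 5), (1, 6), (1, 7), (2, 0), (2, 1), (2, 2), (2, 3), (2, 4), (2, 5), (2, 6), (2, 7), (3, 0), (3, 1), (3, 2), (3, 3), (3, 4), (3, 5), (3, 6), (3, 7), (4, 0), (4, 1), (4, 2), (4, 3), (4, 4), (4, 5), (4, 6), (4, 7), (5, 0), (5, 1), (5, 2), (5, 3), (5, 4), (5, 5), (5, 6), (5, 7), (6, 0), (6, 1), (6, 2), (6, 3), (6, 4), (6, 5), (6, 6), (6, 7), (7, 0), (7, 1), (7, 2), (7, 3), (7, 4), (7, 5), (7, 6), (7, 7)]

Answer: OOOOOOOO
OOOOOOOO
OOOOOOOO
OOOOOOOO
OOOOOOOO
OOOOOOOO
OOOOOOOO
OOOOOOOO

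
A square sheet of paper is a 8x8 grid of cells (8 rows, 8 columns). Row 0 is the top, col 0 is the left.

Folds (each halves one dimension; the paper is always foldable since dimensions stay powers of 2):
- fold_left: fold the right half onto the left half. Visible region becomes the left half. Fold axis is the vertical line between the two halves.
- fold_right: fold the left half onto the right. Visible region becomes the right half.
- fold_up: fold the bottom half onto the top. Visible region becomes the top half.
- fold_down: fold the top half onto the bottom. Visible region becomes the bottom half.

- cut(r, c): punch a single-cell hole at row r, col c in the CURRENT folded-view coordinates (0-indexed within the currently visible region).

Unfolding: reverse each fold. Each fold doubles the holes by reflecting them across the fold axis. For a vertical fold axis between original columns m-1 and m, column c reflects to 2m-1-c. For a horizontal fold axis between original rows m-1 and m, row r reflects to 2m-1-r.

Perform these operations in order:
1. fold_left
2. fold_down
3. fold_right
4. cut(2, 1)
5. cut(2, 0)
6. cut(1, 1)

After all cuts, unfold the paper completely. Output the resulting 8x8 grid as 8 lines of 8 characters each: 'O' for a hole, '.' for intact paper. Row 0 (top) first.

Answer: ........
OOOOOOOO
O..OO..O
........
........
O..OO..O
OOOOOOOO
........

Derivation:
Op 1 fold_left: fold axis v@4; visible region now rows[0,8) x cols[0,4) = 8x4
Op 2 fold_down: fold axis h@4; visible region now rows[4,8) x cols[0,4) = 4x4
Op 3 fold_right: fold axis v@2; visible region now rows[4,8) x cols[2,4) = 4x2
Op 4 cut(2, 1): punch at orig (6,3); cuts so far [(6, 3)]; region rows[4,8) x cols[2,4) = 4x2
Op 5 cut(2, 0): punch at orig (6,2); cuts so far [(6, 2), (6, 3)]; region rows[4,8) x cols[2,4) = 4x2
Op 6 cut(1, 1): punch at orig (5,3); cuts so far [(5, 3), (6, 2), (6, 3)]; region rows[4,8) x cols[2,4) = 4x2
Unfold 1 (reflect across v@2): 6 holes -> [(5, 0), (5, 3), (6, 0), (6, 1), (6, 2), (6, 3)]
Unfold 2 (reflect across h@4): 12 holes -> [(1, 0), (1, 1), (1, 2), (1, 3), (2, 0), (2, 3), (5, 0), (5, 3), (6, 0), (6, 1), (6, 2), (6, 3)]
Unfold 3 (reflect across v@4): 24 holes -> [(1, 0), (1, 1), (1, 2), (1, 3), (1, 4), (1, 5), (1, 6), (1, 7), (2, 0), (2, 3), (2, 4), (2, 7), (5, 0), (5, 3), (5, 4), (5, 7), (6, 0), (6, 1), (6, 2), (6, 3), (6, 4), (6, 5), (6, 6), (6, 7)]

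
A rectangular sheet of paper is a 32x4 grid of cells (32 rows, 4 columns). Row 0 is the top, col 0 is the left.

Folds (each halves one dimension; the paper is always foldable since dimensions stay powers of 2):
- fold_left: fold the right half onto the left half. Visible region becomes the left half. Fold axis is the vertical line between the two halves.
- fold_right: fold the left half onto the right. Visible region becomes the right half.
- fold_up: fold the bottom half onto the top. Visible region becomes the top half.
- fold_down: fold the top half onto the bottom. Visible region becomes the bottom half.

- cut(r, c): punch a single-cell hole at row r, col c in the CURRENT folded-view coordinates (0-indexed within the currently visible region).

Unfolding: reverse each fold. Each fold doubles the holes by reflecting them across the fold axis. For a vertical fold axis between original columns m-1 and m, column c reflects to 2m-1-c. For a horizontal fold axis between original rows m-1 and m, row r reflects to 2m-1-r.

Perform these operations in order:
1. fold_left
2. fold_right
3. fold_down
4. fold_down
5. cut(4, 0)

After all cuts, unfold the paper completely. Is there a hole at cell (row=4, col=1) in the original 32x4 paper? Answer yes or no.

Answer: no

Derivation:
Op 1 fold_left: fold axis v@2; visible region now rows[0,32) x cols[0,2) = 32x2
Op 2 fold_right: fold axis v@1; visible region now rows[0,32) x cols[1,2) = 32x1
Op 3 fold_down: fold axis h@16; visible region now rows[16,32) x cols[1,2) = 16x1
Op 4 fold_down: fold axis h@24; visible region now rows[24,32) x cols[1,2) = 8x1
Op 5 cut(4, 0): punch at orig (28,1); cuts so far [(28, 1)]; region rows[24,32) x cols[1,2) = 8x1
Unfold 1 (reflect across h@24): 2 holes -> [(19, 1), (28, 1)]
Unfold 2 (reflect across h@16): 4 holes -> [(3, 1), (12, 1), (19, 1), (28, 1)]
Unfold 3 (reflect across v@1): 8 holes -> [(3, 0), (3, 1), (12, 0), (12, 1), (19, 0), (19, 1), (28, 0), (28, 1)]
Unfold 4 (reflect across v@2): 16 holes -> [(3, 0), (3, 1), (3, 2), (3, 3), (12, 0), (12, 1), (12, 2), (12, 3), (19, 0), (19, 1), (19, 2), (19, 3), (28, 0), (28, 1), (28, 2), (28, 3)]
Holes: [(3, 0), (3, 1), (3, 2), (3, 3), (12, 0), (12, 1), (12, 2), (12, 3), (19, 0), (19, 1), (19, 2), (19, 3), (28, 0), (28, 1), (28, 2), (28, 3)]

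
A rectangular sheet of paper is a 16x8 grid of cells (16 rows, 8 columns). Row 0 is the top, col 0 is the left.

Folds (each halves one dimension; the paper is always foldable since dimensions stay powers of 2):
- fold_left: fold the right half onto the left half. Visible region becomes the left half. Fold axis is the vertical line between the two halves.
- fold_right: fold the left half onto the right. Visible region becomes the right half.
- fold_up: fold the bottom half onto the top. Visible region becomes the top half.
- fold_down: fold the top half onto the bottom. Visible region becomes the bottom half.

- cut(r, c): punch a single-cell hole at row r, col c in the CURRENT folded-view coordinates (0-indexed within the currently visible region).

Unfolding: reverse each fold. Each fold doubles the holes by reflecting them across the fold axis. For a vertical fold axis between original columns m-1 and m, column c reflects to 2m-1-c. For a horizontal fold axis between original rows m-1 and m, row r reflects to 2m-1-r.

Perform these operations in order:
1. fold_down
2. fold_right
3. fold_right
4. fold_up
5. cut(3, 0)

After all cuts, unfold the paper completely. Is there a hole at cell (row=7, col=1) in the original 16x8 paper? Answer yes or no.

Answer: no

Derivation:
Op 1 fold_down: fold axis h@8; visible region now rows[8,16) x cols[0,8) = 8x8
Op 2 fold_right: fold axis v@4; visible region now rows[8,16) x cols[4,8) = 8x4
Op 3 fold_right: fold axis v@6; visible region now rows[8,16) x cols[6,8) = 8x2
Op 4 fold_up: fold axis h@12; visible region now rows[8,12) x cols[6,8) = 4x2
Op 5 cut(3, 0): punch at orig (11,6); cuts so far [(11, 6)]; region rows[8,12) x cols[6,8) = 4x2
Unfold 1 (reflect across h@12): 2 holes -> [(11, 6), (12, 6)]
Unfold 2 (reflect across v@6): 4 holes -> [(11, 5), (11, 6), (12, 5), (12, 6)]
Unfold 3 (reflect across v@4): 8 holes -> [(11, 1), (11, 2), (11, 5), (11, 6), (12, 1), (12, 2), (12, 5), (12, 6)]
Unfold 4 (reflect across h@8): 16 holes -> [(3, 1), (3, 2), (3, 5), (3, 6), (4, 1), (4, 2), (4, 5), (4, 6), (11, 1), (11, 2), (11, 5), (11, 6), (12, 1), (12, 2), (12, 5), (12, 6)]
Holes: [(3, 1), (3, 2), (3, 5), (3, 6), (4, 1), (4, 2), (4, 5), (4, 6), (11, 1), (11, 2), (11, 5), (11, 6), (12, 1), (12, 2), (12, 5), (12, 6)]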